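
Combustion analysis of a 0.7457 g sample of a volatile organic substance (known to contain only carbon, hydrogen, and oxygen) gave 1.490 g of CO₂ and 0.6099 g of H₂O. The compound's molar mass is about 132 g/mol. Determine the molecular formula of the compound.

mol C = 1.490 g CO₂ ÷ 44.009 g/mol = 0.033857 mol
mol H = 2 × 0.6099 g H₂O ÷ 18.015 g/mol = 0.067710 mol
mass O = 0.7457 − (0.40665 + 0.068252) = 0.27080 g → mol O = 0.27080 ÷ 15.999 = 0.016926 mol
Divide by the smallest (0.016926 mol): C 2.000, H 4.000, O 1.000
Empirical formula: C2H4O
Empirical-formula mass = 44.05 g/mol; 132 ÷ 44.05 ≈ 3, so the molecular formula is C6H12O3.

C6H12O3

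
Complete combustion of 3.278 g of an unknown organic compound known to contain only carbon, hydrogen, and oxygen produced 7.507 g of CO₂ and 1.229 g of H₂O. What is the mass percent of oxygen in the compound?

mol C = 7.507 g CO₂ ÷ 44.009 g/mol = 0.17058 mol
mol H = 2 × 1.229 g H₂O ÷ 18.015 g/mol = 0.13644 mol
mass O = 3.278 − (2.0488 + 0.13753) = 1.0916 g → mol O = 1.0916 ÷ 15.999 = 0.068232 mol
mass % O = 1.0916 g ÷ 3.278 g × 100%

33.30%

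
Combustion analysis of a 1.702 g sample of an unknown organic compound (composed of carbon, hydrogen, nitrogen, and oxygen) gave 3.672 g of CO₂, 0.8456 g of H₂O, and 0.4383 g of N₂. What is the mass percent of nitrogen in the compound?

25.75%

mol C = 3.672 g CO₂ ÷ 44.009 g/mol = 0.083437 mol
mol H = 2 × 0.8456 g H₂O ÷ 18.015 g/mol = 0.093877 mol
mol N = 2 × 0.4383 g N₂ ÷ 28.014 g/mol = 0.031291 mol
mass O = 1.702 − (1.0022 + 0.094628 + 0.43830) = 0.16690 g → mol O = 0.16690 ÷ 15.999 = 0.010432 mol
mass % N = 0.43830 g ÷ 1.702 g × 100%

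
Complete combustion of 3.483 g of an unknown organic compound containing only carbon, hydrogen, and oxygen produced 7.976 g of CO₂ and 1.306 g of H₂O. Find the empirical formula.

C5H4O2

mol C = 7.976 g CO₂ ÷ 44.009 g/mol = 0.18124 mol
mol H = 2 × 1.306 g H₂O ÷ 18.015 g/mol = 0.14499 mol
mass O = 3.483 − (2.1768 + 0.14615) = 1.1600 g → mol O = 1.1600 ÷ 15.999 = 0.072506 mol
Divide by the smallest (0.072506 mol): C 2.500, H 2.000, O 1.000
Multiplying each by 2 gives whole numbers: C 5.00, H 4.00, O 2.00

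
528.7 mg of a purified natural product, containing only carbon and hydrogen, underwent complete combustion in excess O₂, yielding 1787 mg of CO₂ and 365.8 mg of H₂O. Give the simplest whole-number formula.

mol C = 1.787 g CO₂ ÷ 44.009 g/mol = 0.040605 mol
mol H = 2 × 0.3658 g H₂O ÷ 18.015 g/mol = 0.040611 mol
Divide by the smallest (0.040605 mol): C 1.000, H 1.000

CH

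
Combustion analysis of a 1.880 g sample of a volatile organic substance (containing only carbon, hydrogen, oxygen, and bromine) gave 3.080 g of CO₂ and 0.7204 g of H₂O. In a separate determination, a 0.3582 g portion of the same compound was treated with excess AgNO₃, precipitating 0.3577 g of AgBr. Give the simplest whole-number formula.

mol C = 3.080 g CO₂ ÷ 44.009 g/mol = 0.069986 mol
mol H = 2 × 0.7204 g H₂O ÷ 18.015 g/mol = 0.079978 mol
From the AgBr data: mol Br per gram of compound = (0.3577 ÷ 187.772) ÷ 0.3582 = 0.0053182 mol/g, so in the 1.880 g combustion sample mol Br = 0.0099982 mol
mass O = 1.880 − (0.84060 + 0.080618 + 0.79889) = 0.15989 g → mol O = 0.15989 ÷ 15.999 = 0.0099938 mol
Divide by the smallest (0.0099938 mol): C 7.003, H 8.003, Br 1.000, O 1.000

C7H8BrO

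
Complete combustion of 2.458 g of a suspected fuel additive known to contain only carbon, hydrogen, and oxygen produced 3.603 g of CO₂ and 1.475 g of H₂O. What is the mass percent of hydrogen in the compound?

mol C = 3.603 g CO₂ ÷ 44.009 g/mol = 0.081870 mol
mol H = 2 × 1.475 g H₂O ÷ 18.015 g/mol = 0.16375 mol
mass O = 2.458 − (0.98334 + 0.16506) = 1.3096 g → mol O = 1.3096 ÷ 15.999 = 0.081855 mol
mass % H = 0.16506 g ÷ 2.458 g × 100%

6.72%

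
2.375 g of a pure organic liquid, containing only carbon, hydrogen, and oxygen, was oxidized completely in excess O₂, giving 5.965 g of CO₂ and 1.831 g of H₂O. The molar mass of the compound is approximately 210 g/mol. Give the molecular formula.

C12H18O3

mol C = 5.965 g CO₂ ÷ 44.009 g/mol = 0.13554 mol
mol H = 2 × 1.831 g H₂O ÷ 18.015 g/mol = 0.20328 mol
mass O = 2.375 − (1.6280 + 0.20490) = 0.54212 g → mol O = 0.54212 ÷ 15.999 = 0.033885 mol
Divide by the smallest (0.033885 mol): C 4.000, H 5.999, O 1.000
Empirical formula: C4H6O
Empirical-formula mass = 70.09 g/mol; 210 ÷ 70.09 ≈ 3, so the molecular formula is C12H18O3.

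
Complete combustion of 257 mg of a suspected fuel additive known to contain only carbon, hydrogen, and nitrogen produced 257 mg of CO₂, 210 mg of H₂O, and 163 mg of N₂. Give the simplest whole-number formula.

mol C = 0.257 g CO₂ ÷ 44.009 g/mol = 0.005840 mol
mol H = 2 × 0.210 g H₂O ÷ 18.015 g/mol = 0.02331 mol
mol N = 2 × 0.163 g N₂ ÷ 28.014 g/mol = 0.01164 mol
Divide by the smallest (0.005840 mol): C 1.000, H 3.992, N 1.993

CH4N2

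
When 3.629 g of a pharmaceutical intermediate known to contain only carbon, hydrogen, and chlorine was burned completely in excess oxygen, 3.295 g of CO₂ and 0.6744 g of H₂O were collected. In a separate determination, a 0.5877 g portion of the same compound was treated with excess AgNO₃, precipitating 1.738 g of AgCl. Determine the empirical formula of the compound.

mol C = 3.295 g CO₂ ÷ 44.009 g/mol = 0.074871 mol
mol H = 2 × 0.6744 g H₂O ÷ 18.015 g/mol = 0.074871 mol
From the AgCl data: mol Cl per gram of compound = (1.738 ÷ 143.318) ÷ 0.5877 = 0.020634 mol/g, so in the 3.629 g combustion sample mol Cl = 0.074882 mol
Divide by the smallest (0.074871 mol): C 1.000, H 1.000, Cl 1.000

CHCl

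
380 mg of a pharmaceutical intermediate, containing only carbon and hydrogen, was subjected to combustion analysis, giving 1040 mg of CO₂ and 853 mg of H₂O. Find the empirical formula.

mol C = 1.04 g CO₂ ÷ 44.009 g/mol = 0.02363 mol
mol H = 2 × 0.853 g H₂O ÷ 18.015 g/mol = 0.09470 mol
Divide by the smallest (0.02363 mol): C 1.000, H 4.007

CH4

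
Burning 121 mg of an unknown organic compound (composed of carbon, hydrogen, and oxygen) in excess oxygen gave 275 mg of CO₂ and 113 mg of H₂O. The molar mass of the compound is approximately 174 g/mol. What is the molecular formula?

mol C = 0.275 g CO₂ ÷ 44.009 g/mol = 0.006249 mol
mol H = 2 × 0.113 g H₂O ÷ 18.015 g/mol = 0.01255 mol
mass O = 0.121 − (0.07505 + 0.01265) = 0.03330 g → mol O = 0.03330 ÷ 15.999 = 0.002081 mol
Divide by the smallest (0.002081 mol): C 3.002, H 6.027, O 1.000
Empirical formula: C3H6O
Empirical-formula mass = 58.08 g/mol; 174 ÷ 58.08 ≈ 3, so the molecular formula is C9H18O3.

C9H18O3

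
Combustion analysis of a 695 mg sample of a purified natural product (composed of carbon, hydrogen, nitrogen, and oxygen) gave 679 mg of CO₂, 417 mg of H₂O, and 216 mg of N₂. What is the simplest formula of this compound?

CH3NO

mol C = 0.679 g CO₂ ÷ 44.009 g/mol = 0.01543 mol
mol H = 2 × 0.417 g H₂O ÷ 18.015 g/mol = 0.04629 mol
mol N = 2 × 0.216 g N₂ ÷ 28.014 g/mol = 0.01542 mol
mass O = 0.695 − (0.1853 + 0.04667 + 0.2160) = 0.2470 g → mol O = 0.2470 ÷ 15.999 = 0.01544 mol
Divide by the smallest (0.01542 mol): C 1.001, H 3.002, N 1.000, O 1.001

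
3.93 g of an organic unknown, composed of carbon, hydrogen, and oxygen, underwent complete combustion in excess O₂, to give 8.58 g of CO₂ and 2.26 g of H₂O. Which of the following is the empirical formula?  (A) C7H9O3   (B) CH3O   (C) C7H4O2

(A) C7H9O3

mol C = 8.58 g CO₂ ÷ 44.009 g/mol = 0.1950 mol
mol H = 2 × 2.26 g H₂O ÷ 18.015 g/mol = 0.2509 mol
mass O = 3.93 − (2.342 + 0.2529) = 1.335 g → mol O = 1.335 ÷ 15.999 = 0.08347 mol
Divide by the smallest (0.08347 mol): C 2.336, H 3.006, O 1.000
Multiplying each by 3 gives whole numbers: C 7.01, H 9.02, O 3.00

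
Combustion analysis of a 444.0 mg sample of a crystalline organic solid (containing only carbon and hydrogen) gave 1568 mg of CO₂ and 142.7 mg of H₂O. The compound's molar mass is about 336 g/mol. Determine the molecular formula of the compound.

C27H12

mol C = 1.568 g CO₂ ÷ 44.009 g/mol = 0.035629 mol
mol H = 2 × 0.1427 g H₂O ÷ 18.015 g/mol = 0.015842 mol
Divide by the smallest (0.015842 mol): C 2.249, H 1.000
Multiplying each by 4 gives whole numbers: C 9.00, H 4.00
Empirical formula: C9H4
Empirical-formula mass = 112.13 g/mol; 336 ÷ 112.13 ≈ 3, so the molecular formula is C27H12.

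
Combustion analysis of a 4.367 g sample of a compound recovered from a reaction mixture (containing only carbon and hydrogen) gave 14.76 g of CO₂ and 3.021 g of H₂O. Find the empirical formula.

CH

mol C = 14.76 g CO₂ ÷ 44.009 g/mol = 0.33539 mol
mol H = 2 × 3.021 g H₂O ÷ 18.015 g/mol = 0.33539 mol
Divide by the smallest (0.33539 mol): C 1.000, H 1.000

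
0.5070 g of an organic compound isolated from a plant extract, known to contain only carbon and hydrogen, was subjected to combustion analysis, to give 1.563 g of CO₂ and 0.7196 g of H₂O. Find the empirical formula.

C4H9

mol C = 1.563 g CO₂ ÷ 44.009 g/mol = 0.035515 mol
mol H = 2 × 0.7196 g H₂O ÷ 18.015 g/mol = 0.079889 mol
Divide by the smallest (0.035515 mol): C 1.000, H 2.249
Multiplying each by 4 gives whole numbers: C 4.00, H 9.00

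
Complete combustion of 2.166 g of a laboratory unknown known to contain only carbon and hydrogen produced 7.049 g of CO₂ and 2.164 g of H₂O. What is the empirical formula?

mol C = 7.049 g CO₂ ÷ 44.009 g/mol = 0.16017 mol
mol H = 2 × 2.164 g H₂O ÷ 18.015 g/mol = 0.24024 mol
Divide by the smallest (0.16017 mol): C 1.000, H 1.500
Multiplying each by 2 gives whole numbers: C 2.00, H 3.00

C2H3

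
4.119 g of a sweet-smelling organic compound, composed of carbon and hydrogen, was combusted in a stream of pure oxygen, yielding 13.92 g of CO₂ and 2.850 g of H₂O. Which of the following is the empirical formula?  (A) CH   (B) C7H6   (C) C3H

(A) CH

mol C = 13.92 g CO₂ ÷ 44.009 g/mol = 0.31630 mol
mol H = 2 × 2.850 g H₂O ÷ 18.015 g/mol = 0.31640 mol
Divide by the smallest (0.31630 mol): C 1.000, H 1.000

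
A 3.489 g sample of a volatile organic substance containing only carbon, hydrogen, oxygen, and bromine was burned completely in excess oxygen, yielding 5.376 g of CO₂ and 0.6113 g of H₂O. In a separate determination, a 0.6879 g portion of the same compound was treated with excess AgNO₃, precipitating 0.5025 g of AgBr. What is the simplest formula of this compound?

C9H5BrO4

mol C = 5.376 g CO₂ ÷ 44.009 g/mol = 0.12216 mol
mol H = 2 × 0.6113 g H₂O ÷ 18.015 g/mol = 0.067866 mol
From the AgBr data: mol Br per gram of compound = (0.5025 ÷ 187.772) ÷ 0.6879 = 0.0038903 mol/g, so in the 3.489 g combustion sample mol Br = 0.013573 mol
mass O = 3.489 − (1.4672 + 0.068409 + 1.0845) = 0.86882 g → mol O = 0.86882 ÷ 15.999 = 0.054304 mol
Divide by the smallest (0.013573 mol): C 9.000, H 5.000, Br 1.000, O 4.001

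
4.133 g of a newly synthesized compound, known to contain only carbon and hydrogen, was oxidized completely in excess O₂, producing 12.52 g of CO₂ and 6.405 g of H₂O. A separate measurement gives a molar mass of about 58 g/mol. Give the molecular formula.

mol C = 12.52 g CO₂ ÷ 44.009 g/mol = 0.28449 mol
mol H = 2 × 6.405 g H₂O ÷ 18.015 g/mol = 0.71107 mol
Divide by the smallest (0.28449 mol): C 1.000, H 2.499
Multiplying each by 2 gives whole numbers: C 2.00, H 5.00
Empirical formula: C2H5
Empirical-formula mass = 29.06 g/mol; 58 ÷ 29.06 ≈ 2, so the molecular formula is C4H10.

C4H10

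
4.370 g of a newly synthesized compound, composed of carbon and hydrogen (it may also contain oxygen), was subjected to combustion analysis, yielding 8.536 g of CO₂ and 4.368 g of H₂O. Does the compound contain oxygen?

mol C = 8.536 g CO₂ ÷ 44.009 g/mol = 0.19396 mol
mol H = 2 × 4.368 g H₂O ÷ 18.015 g/mol = 0.48493 mol
C and H account for only 2.8185 g of the 4.370 g sample; the remaining 1.5515 g must be oxygen.

yes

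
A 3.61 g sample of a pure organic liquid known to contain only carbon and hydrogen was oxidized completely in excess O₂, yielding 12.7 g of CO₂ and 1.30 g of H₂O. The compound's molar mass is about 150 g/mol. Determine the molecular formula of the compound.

C12H6

mol C = 12.7 g CO₂ ÷ 44.009 g/mol = 0.2886 mol
mol H = 2 × 1.30 g H₂O ÷ 18.015 g/mol = 0.1443 mol
Divide by the smallest (0.1443 mol): C 2.000, H 1.000
Empirical formula: C2H
Empirical-formula mass = 25.03 g/mol; 150 ÷ 25.03 ≈ 6, so the molecular formula is C12H6.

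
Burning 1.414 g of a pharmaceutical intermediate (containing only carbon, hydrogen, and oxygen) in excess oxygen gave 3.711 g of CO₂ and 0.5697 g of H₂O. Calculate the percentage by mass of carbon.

71.63%

mol C = 3.711 g CO₂ ÷ 44.009 g/mol = 0.084324 mol
mol H = 2 × 0.5697 g H₂O ÷ 18.015 g/mol = 0.063247 mol
mass O = 1.414 − (1.0128 + 0.063753) = 0.33744 g → mol O = 0.33744 ÷ 15.999 = 0.021091 mol
mass % C = 1.0128 g ÷ 1.414 g × 100%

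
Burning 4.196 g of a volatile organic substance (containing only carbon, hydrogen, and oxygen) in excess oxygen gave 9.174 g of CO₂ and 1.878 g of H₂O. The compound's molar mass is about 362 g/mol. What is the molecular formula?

mol C = 9.174 g CO₂ ÷ 44.009 g/mol = 0.20846 mol
mol H = 2 × 1.878 g H₂O ÷ 18.015 g/mol = 0.20849 mol
mass O = 4.196 − (2.5038 + 0.21016) = 1.4821 g → mol O = 1.4821 ÷ 15.999 = 0.092634 mol
Divide by the smallest (0.092634 mol): C 2.250, H 2.251, O 1.000
Multiplying each by 4 gives whole numbers: C 9.00, H 9.00, O 4.00
Empirical formula: C9H9O4
Empirical-formula mass = 181.17 g/mol; 362 ÷ 181.17 ≈ 2, so the molecular formula is C18H18O8.

C18H18O8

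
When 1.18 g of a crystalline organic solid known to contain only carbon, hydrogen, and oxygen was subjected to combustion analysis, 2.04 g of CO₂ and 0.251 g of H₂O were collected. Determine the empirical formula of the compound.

C5H3O4

mol C = 2.04 g CO₂ ÷ 44.009 g/mol = 0.04635 mol
mol H = 2 × 0.251 g H₂O ÷ 18.015 g/mol = 0.02787 mol
mass O = 1.18 − (0.5568 + 0.02809) = 0.5952 g → mol O = 0.5952 ÷ 15.999 = 0.03720 mol
Divide by the smallest (0.02787 mol): C 1.663, H 1.000, O 1.335
Multiplying each by 3 gives whole numbers: C 4.99, H 3.00, O 4.00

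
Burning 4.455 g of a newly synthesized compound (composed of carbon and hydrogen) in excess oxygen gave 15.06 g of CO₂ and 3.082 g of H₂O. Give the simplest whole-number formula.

CH

mol C = 15.06 g CO₂ ÷ 44.009 g/mol = 0.34220 mol
mol H = 2 × 3.082 g H₂O ÷ 18.015 g/mol = 0.34216 mol
Divide by the smallest (0.34216 mol): C 1.000, H 1.000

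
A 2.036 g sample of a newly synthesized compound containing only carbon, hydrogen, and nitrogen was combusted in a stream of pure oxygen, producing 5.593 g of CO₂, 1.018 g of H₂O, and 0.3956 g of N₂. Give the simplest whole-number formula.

C9H8N2

mol C = 5.593 g CO₂ ÷ 44.009 g/mol = 0.12709 mol
mol H = 2 × 1.018 g H₂O ÷ 18.015 g/mol = 0.11302 mol
mol N = 2 × 0.3956 g N₂ ÷ 28.014 g/mol = 0.028243 mol
Divide by the smallest (0.028243 mol): C 4.500, H 4.002, N 1.000
Multiplying each by 2 gives whole numbers: C 9.00, H 8.00, N 2.00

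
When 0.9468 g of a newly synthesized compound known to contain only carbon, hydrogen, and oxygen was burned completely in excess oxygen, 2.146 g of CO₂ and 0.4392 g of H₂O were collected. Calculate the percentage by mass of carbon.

mol C = 2.146 g CO₂ ÷ 44.009 g/mol = 0.048763 mol
mol H = 2 × 0.4392 g H₂O ÷ 18.015 g/mol = 0.048759 mol
mass O = 0.9468 − (0.58569 + 0.049149) = 0.31196 g → mol O = 0.31196 ÷ 15.999 = 0.019499 mol
mass % C = 0.58569 g ÷ 0.9468 g × 100%

61.86%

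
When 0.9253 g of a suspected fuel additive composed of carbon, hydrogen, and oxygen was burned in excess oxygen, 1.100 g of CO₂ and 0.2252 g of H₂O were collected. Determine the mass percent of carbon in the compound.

32.45%

mol C = 1.100 g CO₂ ÷ 44.009 g/mol = 0.024995 mol
mol H = 2 × 0.2252 g H₂O ÷ 18.015 g/mol = 0.025001 mol
mass O = 0.9253 − (0.30021 + 0.025201) = 0.59989 g → mol O = 0.59989 ÷ 15.999 = 0.037495 mol
mass % C = 0.30021 g ÷ 0.9253 g × 100%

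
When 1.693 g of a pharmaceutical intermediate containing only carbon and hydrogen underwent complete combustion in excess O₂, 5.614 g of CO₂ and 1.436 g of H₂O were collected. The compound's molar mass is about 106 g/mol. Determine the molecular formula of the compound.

mol C = 5.614 g CO₂ ÷ 44.009 g/mol = 0.12756 mol
mol H = 2 × 1.436 g H₂O ÷ 18.015 g/mol = 0.15942 mol
Divide by the smallest (0.12756 mol): C 1.000, H 1.250
Multiplying each by 4 gives whole numbers: C 4.00, H 5.00
Empirical formula: C4H5
Empirical-formula mass = 53.08 g/mol; 106 ÷ 53.08 ≈ 2, so the molecular formula is C8H10.

C8H10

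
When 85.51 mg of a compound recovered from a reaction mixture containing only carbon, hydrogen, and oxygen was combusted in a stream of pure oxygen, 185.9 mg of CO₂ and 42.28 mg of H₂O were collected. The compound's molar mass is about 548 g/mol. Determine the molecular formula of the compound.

mol C = 0.1859 g CO₂ ÷ 44.009 g/mol = 0.0042241 mol
mol H = 2 × 0.04228 g H₂O ÷ 18.015 g/mol = 0.0046939 mol
mass O = 0.08551 − (0.050736 + 0.0047314) = 0.030042 g → mol O = 0.030042 ÷ 15.999 = 0.0018778 mol
Divide by the smallest (0.0018778 mol): C 2.250, H 2.500, O 1.000
Multiplying each by 4 gives whole numbers: C 9.00, H 10.00, O 4.00
Empirical formula: C9H10O4
Empirical-formula mass = 182.17 g/mol; 548 ÷ 182.17 ≈ 3, so the molecular formula is C27H30O12.

C27H30O12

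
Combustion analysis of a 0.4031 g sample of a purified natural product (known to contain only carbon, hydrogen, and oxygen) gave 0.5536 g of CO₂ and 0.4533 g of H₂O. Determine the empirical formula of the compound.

CH4O

mol C = 0.5536 g CO₂ ÷ 44.009 g/mol = 0.012579 mol
mol H = 2 × 0.4533 g H₂O ÷ 18.015 g/mol = 0.050325 mol
mass O = 0.4031 − (0.15109 + 0.050727) = 0.20128 g → mol O = 0.20128 ÷ 15.999 = 0.012581 mol
Divide by the smallest (0.012579 mol): C 1.000, H 4.001, O 1.000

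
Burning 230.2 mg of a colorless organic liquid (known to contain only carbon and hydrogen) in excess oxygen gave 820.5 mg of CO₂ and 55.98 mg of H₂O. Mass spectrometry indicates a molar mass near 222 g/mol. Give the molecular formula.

mol C = 0.8205 g CO₂ ÷ 44.009 g/mol = 0.018644 mol
mol H = 2 × 0.05598 g H₂O ÷ 18.015 g/mol = 0.0062148 mol
Divide by the smallest (0.0062148 mol): C 3.000, H 1.000
Empirical formula: C3H
Empirical-formula mass = 37.04 g/mol; 222 ÷ 37.04 ≈ 6, so the molecular formula is C18H6.

C18H6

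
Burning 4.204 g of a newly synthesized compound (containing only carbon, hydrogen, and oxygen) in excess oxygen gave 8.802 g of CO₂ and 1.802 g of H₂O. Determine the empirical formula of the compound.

mol C = 8.802 g CO₂ ÷ 44.009 g/mol = 0.20000 mol
mol H = 2 × 1.802 g H₂O ÷ 18.015 g/mol = 0.20006 mol
mass O = 4.204 − (2.4023 + 0.20166) = 1.6001 g → mol O = 1.6001 ÷ 15.999 = 0.10001 mol
Divide by the smallest (0.10001 mol): C 2.000, H 2.000, O 1.000

C2H2O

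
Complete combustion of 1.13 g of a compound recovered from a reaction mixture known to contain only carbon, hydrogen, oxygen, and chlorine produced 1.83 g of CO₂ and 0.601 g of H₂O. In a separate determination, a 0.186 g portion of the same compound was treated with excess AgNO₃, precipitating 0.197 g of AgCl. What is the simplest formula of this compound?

mol C = 1.83 g CO₂ ÷ 44.009 g/mol = 0.04158 mol
mol H = 2 × 0.601 g H₂O ÷ 18.015 g/mol = 0.06672 mol
From the AgCl data: mol Cl per gram of compound = (0.197 ÷ 143.318) ÷ 0.186 = 0.007390 mol/g, so in the 1.13 g combustion sample mol Cl = 0.008351 mol
mass O = 1.13 − (0.4994 + 0.06726 + 0.2960) = 0.2673 g → mol O = 0.2673 ÷ 15.999 = 0.01670 mol
Divide by the smallest (0.008351 mol): C 4.979, H 7.990, Cl 1.000, O 2.000

C5H8ClO2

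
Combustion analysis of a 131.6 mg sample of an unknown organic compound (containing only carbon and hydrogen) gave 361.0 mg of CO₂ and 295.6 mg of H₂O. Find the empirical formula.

mol C = 0.3610 g CO₂ ÷ 44.009 g/mol = 0.0082029 mol
mol H = 2 × 0.2956 g H₂O ÷ 18.015 g/mol = 0.032817 mol
Divide by the smallest (0.0082029 mol): C 1.000, H 4.001

CH4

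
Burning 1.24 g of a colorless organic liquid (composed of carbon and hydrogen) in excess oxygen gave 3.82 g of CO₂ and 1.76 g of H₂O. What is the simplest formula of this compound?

C4H9

mol C = 3.82 g CO₂ ÷ 44.009 g/mol = 0.08680 mol
mol H = 2 × 1.76 g H₂O ÷ 18.015 g/mol = 0.1954 mol
Divide by the smallest (0.08680 mol): C 1.000, H 2.251
Multiplying each by 4 gives whole numbers: C 4.00, H 9.00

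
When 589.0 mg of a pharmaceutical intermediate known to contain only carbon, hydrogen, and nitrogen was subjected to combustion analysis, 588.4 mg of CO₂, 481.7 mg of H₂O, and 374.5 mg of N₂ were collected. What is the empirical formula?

mol C = 0.5884 g CO₂ ÷ 44.009 g/mol = 0.013370 mol
mol H = 2 × 0.4817 g H₂O ÷ 18.015 g/mol = 0.053478 mol
mol N = 2 × 0.3745 g N₂ ÷ 28.014 g/mol = 0.026737 mol
Divide by the smallest (0.013370 mol): C 1.000, H 4.000, N 2.000

CH4N2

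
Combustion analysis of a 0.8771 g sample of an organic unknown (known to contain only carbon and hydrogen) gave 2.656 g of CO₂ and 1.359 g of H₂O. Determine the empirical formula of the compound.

mol C = 2.656 g CO₂ ÷ 44.009 g/mol = 0.060351 mol
mol H = 2 × 1.359 g H₂O ÷ 18.015 g/mol = 0.15087 mol
Divide by the smallest (0.060351 mol): C 1.000, H 2.500
Multiplying each by 2 gives whole numbers: C 2.00, H 5.00

C2H5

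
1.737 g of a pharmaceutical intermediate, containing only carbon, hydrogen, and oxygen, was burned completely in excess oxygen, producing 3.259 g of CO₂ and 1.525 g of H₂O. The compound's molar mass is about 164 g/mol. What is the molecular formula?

mol C = 3.259 g CO₂ ÷ 44.009 g/mol = 0.074053 mol
mol H = 2 × 1.525 g H₂O ÷ 18.015 g/mol = 0.16930 mol
mass O = 1.737 − (0.88945 + 0.17066) = 0.67689 g → mol O = 0.67689 ÷ 15.999 = 0.042308 mol
Divide by the smallest (0.042308 mol): C 1.750, H 4.002, O 1.000
Multiplying each by 4 gives whole numbers: C 7.00, H 16.01, O 4.00
Empirical formula: C7H16O4
Empirical-formula mass = 164.20 g/mol; 164 ÷ 164.20 ≈ 1, so the molecular formula is C7H16O4.

C7H16O4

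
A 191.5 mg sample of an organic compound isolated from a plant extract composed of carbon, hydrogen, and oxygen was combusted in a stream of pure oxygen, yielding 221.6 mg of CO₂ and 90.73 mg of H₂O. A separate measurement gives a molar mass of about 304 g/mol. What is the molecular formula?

mol C = 0.2216 g CO₂ ÷ 44.009 g/mol = 0.0050353 mol
mol H = 2 × 0.09073 g H₂O ÷ 18.015 g/mol = 0.010073 mol
mass O = 0.1915 − (0.060479 + 0.010153) = 0.12087 g → mol O = 0.12087 ÷ 15.999 = 0.0075547 mol
Divide by the smallest (0.0050353 mol): C 1.000, H 2.000, O 1.500
Multiplying each by 2 gives whole numbers: C 2.00, H 4.00, O 3.00
Empirical formula: C2H4O3
Empirical-formula mass = 76.05 g/mol; 304 ÷ 76.05 ≈ 4, so the molecular formula is C8H16O12.

C8H16O12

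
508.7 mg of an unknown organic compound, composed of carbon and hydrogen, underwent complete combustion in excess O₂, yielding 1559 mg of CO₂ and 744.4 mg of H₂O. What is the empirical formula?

mol C = 1.559 g CO₂ ÷ 44.009 g/mol = 0.035425 mol
mol H = 2 × 0.7444 g H₂O ÷ 18.015 g/mol = 0.082642 mol
Divide by the smallest (0.035425 mol): C 1.000, H 2.333
Multiplying each by 3 gives whole numbers: C 3.00, H 7.00

C3H7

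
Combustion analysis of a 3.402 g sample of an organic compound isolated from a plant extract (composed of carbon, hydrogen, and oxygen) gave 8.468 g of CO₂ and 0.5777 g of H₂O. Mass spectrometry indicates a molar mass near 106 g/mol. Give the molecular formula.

C6H2O2

mol C = 8.468 g CO₂ ÷ 44.009 g/mol = 0.19242 mol
mol H = 2 × 0.5777 g H₂O ÷ 18.015 g/mol = 0.064135 mol
mass O = 3.402 − (2.3111 + 0.064649) = 1.0263 g → mol O = 1.0263 ÷ 15.999 = 0.064145 mol
Divide by the smallest (0.064135 mol): C 3.000, H 1.000, O 1.000
Empirical formula: C3HO
Empirical-formula mass = 53.04 g/mol; 106 ÷ 53.04 ≈ 2, so the molecular formula is C6H2O2.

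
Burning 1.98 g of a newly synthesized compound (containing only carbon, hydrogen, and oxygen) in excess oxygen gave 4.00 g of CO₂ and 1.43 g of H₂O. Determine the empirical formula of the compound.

C4H7O2

mol C = 4.00 g CO₂ ÷ 44.009 g/mol = 0.09089 mol
mol H = 2 × 1.43 g H₂O ÷ 18.015 g/mol = 0.1588 mol
mass O = 1.98 − (1.092 + 0.1600) = 0.7283 g → mol O = 0.7283 ÷ 15.999 = 0.04552 mol
Divide by the smallest (0.04552 mol): C 1.997, H 3.488, O 1.000
Multiplying each by 2 gives whole numbers: C 3.99, H 6.98, O 2.00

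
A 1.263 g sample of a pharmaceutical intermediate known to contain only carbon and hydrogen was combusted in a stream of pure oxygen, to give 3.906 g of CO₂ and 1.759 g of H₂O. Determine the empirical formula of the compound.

mol C = 3.906 g CO₂ ÷ 44.009 g/mol = 0.088755 mol
mol H = 2 × 1.759 g H₂O ÷ 18.015 g/mol = 0.19528 mol
Divide by the smallest (0.088755 mol): C 1.000, H 2.200
Multiplying each by 5 gives whole numbers: C 5.00, H 11.00

C5H11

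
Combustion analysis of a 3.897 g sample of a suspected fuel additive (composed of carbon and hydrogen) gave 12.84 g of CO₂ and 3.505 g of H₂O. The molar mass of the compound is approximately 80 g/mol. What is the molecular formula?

mol C = 12.84 g CO₂ ÷ 44.009 g/mol = 0.29176 mol
mol H = 2 × 3.505 g H₂O ÷ 18.015 g/mol = 0.38912 mol
Divide by the smallest (0.29176 mol): C 1.000, H 1.334
Multiplying each by 3 gives whole numbers: C 3.00, H 4.00
Empirical formula: C3H4
Empirical-formula mass = 40.06 g/mol; 80 ÷ 40.06 ≈ 2, so the molecular formula is C6H8.

C6H8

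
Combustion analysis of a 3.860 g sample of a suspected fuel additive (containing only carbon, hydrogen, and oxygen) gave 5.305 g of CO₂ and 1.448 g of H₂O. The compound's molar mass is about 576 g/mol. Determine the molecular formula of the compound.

C18H24O21

mol C = 5.305 g CO₂ ÷ 44.009 g/mol = 0.12054 mol
mol H = 2 × 1.448 g H₂O ÷ 18.015 g/mol = 0.16075 mol
mass O = 3.860 − (1.4478 + 0.16204) = 2.2501 g → mol O = 2.2501 ÷ 15.999 = 0.14064 mol
Divide by the smallest (0.12054 mol): C 1.000, H 1.334, O 1.167
Multiplying each by 6 gives whole numbers: C 6.00, H 8.00, O 7.00
Empirical formula: C6H8O7
Empirical-formula mass = 192.12 g/mol; 576 ÷ 192.12 ≈ 3, so the molecular formula is C18H24O21.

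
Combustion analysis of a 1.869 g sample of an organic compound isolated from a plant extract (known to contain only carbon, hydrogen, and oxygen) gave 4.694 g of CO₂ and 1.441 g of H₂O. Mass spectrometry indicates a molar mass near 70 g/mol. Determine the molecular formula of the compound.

C4H6O

mol C = 4.694 g CO₂ ÷ 44.009 g/mol = 0.10666 mol
mol H = 2 × 1.441 g H₂O ÷ 18.015 g/mol = 0.15998 mol
mass O = 1.869 − (1.2811 + 0.16126) = 0.42665 g → mol O = 0.42665 ÷ 15.999 = 0.026667 mol
Divide by the smallest (0.026667 mol): C 4.000, H 5.999, O 1.000
Empirical formula: C4H6O
Empirical-formula mass = 70.09 g/mol; 70 ÷ 70.09 ≈ 1, so the molecular formula is C4H6O.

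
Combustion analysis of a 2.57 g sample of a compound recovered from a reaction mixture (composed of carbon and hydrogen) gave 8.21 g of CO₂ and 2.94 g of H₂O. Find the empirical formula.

C4H7

mol C = 8.21 g CO₂ ÷ 44.009 g/mol = 0.1866 mol
mol H = 2 × 2.94 g H₂O ÷ 18.015 g/mol = 0.3264 mol
Divide by the smallest (0.1866 mol): C 1.000, H 1.750
Multiplying each by 4 gives whole numbers: C 4.00, H 7.00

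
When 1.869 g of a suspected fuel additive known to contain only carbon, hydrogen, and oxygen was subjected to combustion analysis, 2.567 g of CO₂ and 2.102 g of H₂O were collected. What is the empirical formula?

CH4O

mol C = 2.567 g CO₂ ÷ 44.009 g/mol = 0.058329 mol
mol H = 2 × 2.102 g H₂O ÷ 18.015 g/mol = 0.23336 mol
mass O = 1.869 − (0.70059 + 0.23523) = 0.93318 g → mol O = 0.93318 ÷ 15.999 = 0.058328 mol
Divide by the smallest (0.058328 mol): C 1.000, H 4.001, O 1.000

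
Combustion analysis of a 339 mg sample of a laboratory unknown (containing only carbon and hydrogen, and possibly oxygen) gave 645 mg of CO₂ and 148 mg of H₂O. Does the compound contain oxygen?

yes

mol C = 0.645 g CO₂ ÷ 44.009 g/mol = 0.01466 mol
mol H = 2 × 0.148 g H₂O ÷ 18.015 g/mol = 0.01643 mol
C and H account for only 0.1926 g of the 0.339 g sample; the remaining 0.1464 g must be oxygen.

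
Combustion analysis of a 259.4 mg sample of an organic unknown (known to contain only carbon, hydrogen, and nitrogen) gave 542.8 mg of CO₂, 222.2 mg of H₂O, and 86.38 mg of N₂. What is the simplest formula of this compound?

mol C = 0.5428 g CO₂ ÷ 44.009 g/mol = 0.012334 mol
mol H = 2 × 0.2222 g H₂O ÷ 18.015 g/mol = 0.024668 mol
mol N = 2 × 0.08638 g N₂ ÷ 28.014 g/mol = 0.0061669 mol
Divide by the smallest (0.0061669 mol): C 2.000, H 4.000, N 1.000

C2H4N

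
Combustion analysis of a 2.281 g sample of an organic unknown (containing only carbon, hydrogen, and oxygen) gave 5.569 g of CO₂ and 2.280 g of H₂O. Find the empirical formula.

C4H8O

mol C = 5.569 g CO₂ ÷ 44.009 g/mol = 0.12654 mol
mol H = 2 × 2.280 g H₂O ÷ 18.015 g/mol = 0.25312 mol
mass O = 2.281 − (1.5199 + 0.25515) = 0.50595 g → mol O = 0.50595 ÷ 15.999 = 0.031624 mol
Divide by the smallest (0.031624 mol): C 4.001, H 8.004, O 1.000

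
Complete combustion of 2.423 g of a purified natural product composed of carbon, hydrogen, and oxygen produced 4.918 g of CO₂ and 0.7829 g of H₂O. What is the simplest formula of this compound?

C9H7O5

mol C = 4.918 g CO₂ ÷ 44.009 g/mol = 0.11175 mol
mol H = 2 × 0.7829 g H₂O ÷ 18.015 g/mol = 0.086916 mol
mass O = 2.423 − (1.3422 + 0.087612) = 0.99316 g → mol O = 0.99316 ÷ 15.999 = 0.062076 mol
Divide by the smallest (0.062076 mol): C 1.800, H 1.400, O 1.000
Multiplying each by 5 gives whole numbers: C 9.00, H 7.00, O 5.00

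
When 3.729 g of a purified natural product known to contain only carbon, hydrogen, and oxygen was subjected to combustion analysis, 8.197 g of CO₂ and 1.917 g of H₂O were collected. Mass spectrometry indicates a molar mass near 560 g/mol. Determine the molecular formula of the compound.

mol C = 8.197 g CO₂ ÷ 44.009 g/mol = 0.18626 mol
mol H = 2 × 1.917 g H₂O ÷ 18.015 g/mol = 0.21282 mol
mass O = 3.729 − (2.2371 + 0.21453) = 1.2773 g → mol O = 1.2773 ÷ 15.999 = 0.079839 mol
Divide by the smallest (0.079839 mol): C 2.333, H 2.666, O 1.000
Multiplying each by 3 gives whole numbers: C 7.00, H 8.00, O 3.00
Empirical formula: C7H8O3
Empirical-formula mass = 140.14 g/mol; 560 ÷ 140.14 ≈ 4, so the molecular formula is C28H32O12.

C28H32O12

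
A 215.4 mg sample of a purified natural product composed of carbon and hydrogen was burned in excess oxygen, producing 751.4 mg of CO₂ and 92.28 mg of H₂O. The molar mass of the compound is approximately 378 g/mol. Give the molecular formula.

C30H18

mol C = 0.7514 g CO₂ ÷ 44.009 g/mol = 0.017074 mol
mol H = 2 × 0.09228 g H₂O ÷ 18.015 g/mol = 0.010245 mol
Divide by the smallest (0.010245 mol): C 1.667, H 1.000
Multiplying each by 3 gives whole numbers: C 5.00, H 3.00
Empirical formula: C5H3
Empirical-formula mass = 63.08 g/mol; 378 ÷ 63.08 ≈ 6, so the molecular formula is C30H18.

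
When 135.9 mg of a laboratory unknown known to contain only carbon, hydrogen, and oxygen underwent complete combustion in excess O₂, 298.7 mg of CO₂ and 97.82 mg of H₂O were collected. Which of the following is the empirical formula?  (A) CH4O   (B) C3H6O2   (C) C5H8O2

(C) C5H8O2

mol C = 0.2987 g CO₂ ÷ 44.009 g/mol = 0.0067872 mol
mol H = 2 × 0.09782 g H₂O ÷ 18.015 g/mol = 0.010860 mol
mass O = 0.1359 − (0.081522 + 0.010947) = 0.043432 g → mol O = 0.043432 ÷ 15.999 = 0.0027146 mol
Divide by the smallest (0.0027146 mol): C 2.500, H 4.000, O 1.000
Multiplying each by 2 gives whole numbers: C 5.00, H 8.00, O 2.00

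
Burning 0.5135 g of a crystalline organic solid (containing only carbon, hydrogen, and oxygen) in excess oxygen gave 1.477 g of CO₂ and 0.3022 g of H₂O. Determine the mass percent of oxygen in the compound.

mol C = 1.477 g CO₂ ÷ 44.009 g/mol = 0.033561 mol
mol H = 2 × 0.3022 g H₂O ÷ 18.015 g/mol = 0.033550 mol
mass O = 0.5135 − (0.40310 + 0.033818) = 0.076577 g → mol O = 0.076577 ÷ 15.999 = 0.0047863 mol
mass % O = 0.076577 g ÷ 0.5135 g × 100%

14.91%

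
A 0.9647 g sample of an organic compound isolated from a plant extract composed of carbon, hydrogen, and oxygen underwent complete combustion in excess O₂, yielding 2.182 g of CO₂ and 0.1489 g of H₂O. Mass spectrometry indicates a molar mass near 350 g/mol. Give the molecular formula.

mol C = 2.182 g CO₂ ÷ 44.009 g/mol = 0.049581 mol
mol H = 2 × 0.1489 g H₂O ÷ 18.015 g/mol = 0.016531 mol
mass O = 0.9647 − (0.59551 + 0.016663) = 0.35252 g → mol O = 0.35252 ÷ 15.999 = 0.022034 mol
Divide by the smallest (0.016531 mol): C 2.999, H 1.000, O 1.333
Multiplying each by 3 gives whole numbers: C 9.00, H 3.00, O 4.00
Empirical formula: C9H3O4
Empirical-formula mass = 175.12 g/mol; 350 ÷ 175.12 ≈ 2, so the molecular formula is C18H6O8.

C18H6O8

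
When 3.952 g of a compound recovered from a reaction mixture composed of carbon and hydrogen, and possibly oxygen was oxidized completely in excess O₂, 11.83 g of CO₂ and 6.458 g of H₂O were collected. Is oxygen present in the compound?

no

mol C = 11.83 g CO₂ ÷ 44.009 g/mol = 0.26881 mol
mol H = 2 × 6.458 g H₂O ÷ 18.015 g/mol = 0.71696 mol
C and H together account for 3.9514 g — essentially the entire 3.952 g sample — so the compound contains no oxygen.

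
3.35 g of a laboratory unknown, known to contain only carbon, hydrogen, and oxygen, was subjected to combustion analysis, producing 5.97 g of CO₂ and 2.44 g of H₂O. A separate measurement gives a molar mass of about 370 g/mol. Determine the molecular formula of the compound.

mol C = 5.97 g CO₂ ÷ 44.009 g/mol = 0.1357 mol
mol H = 2 × 2.44 g H₂O ÷ 18.015 g/mol = 0.2709 mol
mass O = 3.35 − (1.629 + 0.2731) = 1.448 g → mol O = 1.448 ÷ 15.999 = 0.09048 mol
Divide by the smallest (0.09048 mol): C 1.499, H 2.994, O 1.000
Multiplying each by 2 gives whole numbers: C 3.00, H 5.99, O 2.00
Empirical formula: C3H6O2
Empirical-formula mass = 74.08 g/mol; 370 ÷ 74.08 ≈ 5, so the molecular formula is C15H30O10.

C15H30O10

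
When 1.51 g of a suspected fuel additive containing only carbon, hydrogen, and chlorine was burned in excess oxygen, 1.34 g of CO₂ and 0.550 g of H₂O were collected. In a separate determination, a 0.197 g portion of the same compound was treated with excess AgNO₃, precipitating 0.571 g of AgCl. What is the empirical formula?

mol C = 1.34 g CO₂ ÷ 44.009 g/mol = 0.03045 mol
mol H = 2 × 0.550 g H₂O ÷ 18.015 g/mol = 0.06106 mol
From the AgCl data: mol Cl per gram of compound = (0.571 ÷ 143.318) ÷ 0.197 = 0.02022 mol/g, so in the 1.51 g combustion sample mol Cl = 0.03054 mol
Divide by the smallest (0.03045 mol): C 1.000, H 2.005, Cl 1.003

CH2Cl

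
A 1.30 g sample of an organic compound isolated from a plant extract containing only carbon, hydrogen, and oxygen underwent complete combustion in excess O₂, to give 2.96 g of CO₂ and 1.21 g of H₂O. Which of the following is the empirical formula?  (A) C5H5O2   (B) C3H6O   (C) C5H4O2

(B) C3H6O

mol C = 2.96 g CO₂ ÷ 44.009 g/mol = 0.06726 mol
mol H = 2 × 1.21 g H₂O ÷ 18.015 g/mol = 0.1343 mol
mass O = 1.30 − (0.8078 + 0.1354) = 0.3567 g → mol O = 0.3567 ÷ 15.999 = 0.02230 mol
Divide by the smallest (0.02230 mol): C 3.016, H 6.024, O 1.000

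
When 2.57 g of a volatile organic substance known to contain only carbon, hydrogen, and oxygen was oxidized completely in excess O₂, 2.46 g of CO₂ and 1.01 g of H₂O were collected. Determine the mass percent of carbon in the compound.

mol C = 2.46 g CO₂ ÷ 44.009 g/mol = 0.05590 mol
mol H = 2 × 1.01 g H₂O ÷ 18.015 g/mol = 0.1121 mol
mass O = 2.57 − (0.6714 + 0.1130) = 1.786 g → mol O = 1.786 ÷ 15.999 = 0.1116 mol
mass % C = 0.6714 g ÷ 2.57 g × 100%

26.1%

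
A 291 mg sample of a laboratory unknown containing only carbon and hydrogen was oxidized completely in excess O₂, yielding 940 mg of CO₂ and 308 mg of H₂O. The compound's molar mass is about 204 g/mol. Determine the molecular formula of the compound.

mol C = 0.940 g CO₂ ÷ 44.009 g/mol = 0.02136 mol
mol H = 2 × 0.308 g H₂O ÷ 18.015 g/mol = 0.03419 mol
Divide by the smallest (0.02136 mol): C 1.000, H 1.601
Multiplying each by 5 gives whole numbers: C 5.00, H 8.00
Empirical formula: C5H8
Empirical-formula mass = 68.12 g/mol; 204 ÷ 68.12 ≈ 3, so the molecular formula is C15H24.

C15H24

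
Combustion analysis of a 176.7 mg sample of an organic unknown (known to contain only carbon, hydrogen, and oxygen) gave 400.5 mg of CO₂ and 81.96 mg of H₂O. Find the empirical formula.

mol C = 0.4005 g CO₂ ÷ 44.009 g/mol = 0.0091004 mol
mol H = 2 × 0.08196 g H₂O ÷ 18.015 g/mol = 0.0090991 mol
mass O = 0.1767 − (0.10931 + 0.0091719) = 0.058223 g → mol O = 0.058223 ÷ 15.999 = 0.0036392 mol
Divide by the smallest (0.0036392 mol): C 2.501, H 2.500, O 1.000
Multiplying each by 2 gives whole numbers: C 5.00, H 5.00, O 2.00

C5H5O2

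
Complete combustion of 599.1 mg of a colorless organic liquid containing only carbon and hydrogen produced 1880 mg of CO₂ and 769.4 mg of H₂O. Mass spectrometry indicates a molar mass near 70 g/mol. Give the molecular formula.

C5H10

mol C = 1.880 g CO₂ ÷ 44.009 g/mol = 0.042719 mol
mol H = 2 × 0.7694 g H₂O ÷ 18.015 g/mol = 0.085418 mol
Divide by the smallest (0.042719 mol): C 1.000, H 2.000
Empirical formula: CH2
Empirical-formula mass = 14.03 g/mol; 70 ÷ 14.03 ≈ 5, so the molecular formula is C5H10.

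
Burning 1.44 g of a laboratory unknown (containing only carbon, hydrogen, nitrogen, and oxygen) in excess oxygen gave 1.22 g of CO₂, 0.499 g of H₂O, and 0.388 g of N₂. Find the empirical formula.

mol C = 1.22 g CO₂ ÷ 44.009 g/mol = 0.02772 mol
mol H = 2 × 0.499 g H₂O ÷ 18.015 g/mol = 0.05540 mol
mol N = 2 × 0.388 g N₂ ÷ 28.014 g/mol = 0.02770 mol
mass O = 1.44 − (0.3330 + 0.05584 + 0.3880) = 0.6632 g → mol O = 0.6632 ÷ 15.999 = 0.04145 mol
Divide by the smallest (0.02770 mol): C 1.001, H 2.000, N 1.000, O 1.496
Multiplying each by 2 gives whole numbers: C 2.00, H 4.00, N 2.00, O 2.99

C2H4N2O3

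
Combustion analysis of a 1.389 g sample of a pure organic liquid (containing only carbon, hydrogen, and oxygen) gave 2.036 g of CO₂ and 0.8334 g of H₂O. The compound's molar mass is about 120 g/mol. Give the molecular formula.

C4H8O4

mol C = 2.036 g CO₂ ÷ 44.009 g/mol = 0.046263 mol
mol H = 2 × 0.8334 g H₂O ÷ 18.015 g/mol = 0.092523 mol
mass O = 1.389 − (0.55567 + 0.093263) = 0.74007 g → mol O = 0.74007 ÷ 15.999 = 0.046257 mol
Divide by the smallest (0.046257 mol): C 1.000, H 2.000, O 1.000
Empirical formula: CH2O
Empirical-formula mass = 30.03 g/mol; 120 ÷ 30.03 ≈ 4, so the molecular formula is C4H8O4.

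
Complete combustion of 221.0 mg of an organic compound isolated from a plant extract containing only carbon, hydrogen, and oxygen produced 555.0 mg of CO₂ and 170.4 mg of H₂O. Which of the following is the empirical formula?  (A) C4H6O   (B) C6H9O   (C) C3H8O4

mol C = 0.5550 g CO₂ ÷ 44.009 g/mol = 0.012611 mol
mol H = 2 × 0.1704 g H₂O ÷ 18.015 g/mol = 0.018918 mol
mass O = 0.2210 − (0.15147 + 0.019069) = 0.050460 g → mol O = 0.050460 ÷ 15.999 = 0.0031539 mol
Divide by the smallest (0.0031539 mol): C 3.999, H 5.998, O 1.000

(A) C4H6O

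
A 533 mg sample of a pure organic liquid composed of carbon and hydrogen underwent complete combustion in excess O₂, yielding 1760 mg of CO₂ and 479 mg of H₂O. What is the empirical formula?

mol C = 1.76 g CO₂ ÷ 44.009 g/mol = 0.03999 mol
mol H = 2 × 0.479 g H₂O ÷ 18.015 g/mol = 0.05318 mol
Divide by the smallest (0.03999 mol): C 1.000, H 1.330
Multiplying each by 3 gives whole numbers: C 3.00, H 3.99

C3H4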